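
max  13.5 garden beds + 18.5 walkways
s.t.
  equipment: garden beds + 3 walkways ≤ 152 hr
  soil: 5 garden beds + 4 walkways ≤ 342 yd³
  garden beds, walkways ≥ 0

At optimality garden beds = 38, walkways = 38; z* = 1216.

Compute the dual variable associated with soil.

2

Both equipment and soil are binding at x*.
The binding rows give the dual system: 1·y_equipment + 5·y_soil = 13.5 and 3·y_equipment + 4·y_soil = 18.5.
Solving: y_equipment = 3.5, y_soil = 2.
Shadow price of soil = 2.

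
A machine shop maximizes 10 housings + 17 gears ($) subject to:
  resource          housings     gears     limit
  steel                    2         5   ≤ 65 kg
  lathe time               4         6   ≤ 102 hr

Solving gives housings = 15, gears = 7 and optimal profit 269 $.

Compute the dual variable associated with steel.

1

Both steel and lathe time are binding at x*.
The binding rows give the dual system: 2·y_steel + 4·y_lathe time = 10 and 5·y_steel + 6·y_lathe time = 17.
Solving: y_steel = 1, y_lathe time = 2.
Shadow price of steel = 1.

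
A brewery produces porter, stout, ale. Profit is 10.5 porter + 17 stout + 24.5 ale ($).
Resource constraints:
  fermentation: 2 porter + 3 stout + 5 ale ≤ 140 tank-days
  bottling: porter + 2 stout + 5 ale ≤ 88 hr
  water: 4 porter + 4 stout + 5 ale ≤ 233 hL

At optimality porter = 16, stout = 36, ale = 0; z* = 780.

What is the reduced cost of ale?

Binding: fermentation and bottling. Non-binding: water (25 unused).
Slack constraints have shadow price 0 (complementary slackness).
From A_Bᵀ y = c: 2·y_fermentation + 1·y_bottling = 10.5; 3·y_fermentation + 2·y_bottling = 17.
This yields shadow prices y_fermentation = 4, y_bottling = 2.5.
Reduced cost of ale: c₃ − yᵀa₃ = 24.5 − (4·5 + 2.5·5) = 24.5 − 32.5 = -8.

-8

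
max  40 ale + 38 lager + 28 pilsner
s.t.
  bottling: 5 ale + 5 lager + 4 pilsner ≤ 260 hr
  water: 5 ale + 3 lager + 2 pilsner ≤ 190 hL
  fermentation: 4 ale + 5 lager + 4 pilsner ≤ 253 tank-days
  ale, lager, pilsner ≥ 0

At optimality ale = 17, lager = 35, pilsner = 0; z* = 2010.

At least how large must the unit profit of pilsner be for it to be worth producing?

30

At the optimum: bottling uses 260 of 260 (binding); water uses 190 of 190 (binding); fermentation uses 243 of 253 (slack = 10).
By complementary slackness, y = 0 for the non-binding constraint.
From A_Bᵀ y = c: 5·y_bottling + 5·y_water = 40; 5·y_bottling + 3·y_water = 38.
→ y_bottling = 7 and y_water = 1.
pilsner enters the basis when its profit ≥ yᵀa₃ = 7·4 + 1·2 = 30.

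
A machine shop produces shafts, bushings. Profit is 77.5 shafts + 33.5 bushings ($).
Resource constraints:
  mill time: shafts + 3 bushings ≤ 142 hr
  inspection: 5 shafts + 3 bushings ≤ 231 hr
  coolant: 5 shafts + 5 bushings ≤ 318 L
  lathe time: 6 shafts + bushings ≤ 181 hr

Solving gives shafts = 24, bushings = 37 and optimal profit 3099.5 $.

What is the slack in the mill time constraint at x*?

7

mill time used = 1·24 + 3·37 = 135; slack = 142 − 135 = 7.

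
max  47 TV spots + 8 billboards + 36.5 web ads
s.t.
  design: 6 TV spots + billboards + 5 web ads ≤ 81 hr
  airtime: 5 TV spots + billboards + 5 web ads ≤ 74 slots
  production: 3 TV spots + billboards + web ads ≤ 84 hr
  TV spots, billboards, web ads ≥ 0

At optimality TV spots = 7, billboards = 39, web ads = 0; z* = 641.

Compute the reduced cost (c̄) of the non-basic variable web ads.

-3.5

Check each constraint at x*: design 81/81 (tight); airtime 74/74 (tight); production 60/84 (slack 24).
Slack constraints have shadow price 0 (complementary slackness).
Dual feasibility on the basic columns requires 6·y_design + 5·y_airtime = 47, 1·y_design + 1·y_airtime = 8.
→ y_design = 7 and y_airtime = 1.
Reduced cost of web ads: c₃ − yᵀa₃ = 36.5 − (7·5 + 1·5) = 36.5 − 40 = -3.5.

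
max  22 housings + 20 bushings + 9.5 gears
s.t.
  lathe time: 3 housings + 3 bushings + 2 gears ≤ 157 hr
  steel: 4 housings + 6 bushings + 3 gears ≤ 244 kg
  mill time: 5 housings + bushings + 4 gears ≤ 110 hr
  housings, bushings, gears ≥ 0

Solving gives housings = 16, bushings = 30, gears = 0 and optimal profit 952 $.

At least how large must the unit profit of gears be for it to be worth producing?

17

At the optimum: lathe time uses 138 of 157 (slack = 19); steel uses 244 of 244 (binding); mill time uses 110 of 110 (binding).
By complementary slackness, y = 0 for the non-binding constraint.
The binding rows give the dual system: 4·y_steel + 5·y_mill time = 22 and 6·y_steel + 1·y_mill time = 20.
This yields shadow prices y_steel = 3, y_mill time = 2.
gears enters the basis when its profit ≥ yᵀa₃ = 3·3 + 2·4 = 17.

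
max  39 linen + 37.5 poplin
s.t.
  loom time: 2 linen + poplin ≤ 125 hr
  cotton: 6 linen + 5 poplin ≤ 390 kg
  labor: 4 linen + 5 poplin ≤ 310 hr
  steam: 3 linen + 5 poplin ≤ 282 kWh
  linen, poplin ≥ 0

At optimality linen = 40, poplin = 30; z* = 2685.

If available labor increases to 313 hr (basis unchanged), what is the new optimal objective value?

2694

Binding: cotton and labor. Non-binding: loom time (15 unused), steam (12 unused).
Slack constraints have shadow price 0 (complementary slackness).
The binding rows give the dual system: 6·y_cotton + 4·y_labor = 39 and 5·y_cotton + 5·y_labor = 37.5.
→ y_cotton = 4.5 and y_labor = 3.
Δz = y_labor·Δb = 3 × (3) = 9, so new z* = 2685 + 9 = 2694.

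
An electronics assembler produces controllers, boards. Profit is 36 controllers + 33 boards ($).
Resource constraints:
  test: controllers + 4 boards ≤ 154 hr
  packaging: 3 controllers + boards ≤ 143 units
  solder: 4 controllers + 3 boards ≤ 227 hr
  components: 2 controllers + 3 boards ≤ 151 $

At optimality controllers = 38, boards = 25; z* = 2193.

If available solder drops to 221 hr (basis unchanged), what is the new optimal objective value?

2151

Binding: solder and components. Non-binding: test (16 unused), packaging (4 unused).
By complementary slackness, y = 0 for the non-binding constraints.
The binding rows give the dual system: 4·y_solder + 2·y_components = 36 and 3·y_solder + 3·y_components = 33.
→ y_solder = 7 and y_components = 4.
Δz = y_solder·Δb = 7 × (-6) = -42, so new z* = 2193 − 42 = 2151.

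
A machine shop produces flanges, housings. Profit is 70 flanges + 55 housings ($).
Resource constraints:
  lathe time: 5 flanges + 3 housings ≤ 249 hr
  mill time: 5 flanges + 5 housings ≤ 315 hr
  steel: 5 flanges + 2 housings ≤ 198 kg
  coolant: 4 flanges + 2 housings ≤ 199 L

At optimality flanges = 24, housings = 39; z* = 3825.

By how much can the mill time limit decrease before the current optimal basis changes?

Binding constraints: mill time, steel. The basis is B = [[5,5],[5,2]] with det -15.
Per unit decrease in mill time, x* moves by d = (0.1333, -0.3333).
The basis stays optimal until housings reaches 0; allowable decrease = 117 hr.

117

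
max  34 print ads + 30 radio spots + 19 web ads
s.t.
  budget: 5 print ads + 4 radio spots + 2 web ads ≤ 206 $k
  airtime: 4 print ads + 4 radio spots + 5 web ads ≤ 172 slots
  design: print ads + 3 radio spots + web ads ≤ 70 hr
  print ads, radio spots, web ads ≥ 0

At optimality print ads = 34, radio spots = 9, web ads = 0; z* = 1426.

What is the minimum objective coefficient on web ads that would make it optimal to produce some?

Check each constraint at x*: budget 206/206 (tight); airtime 172/172 (tight); design 61/70 (slack 9).
Slack constraints have shadow price 0 (complementary slackness).
The binding rows give the dual system: 5·y_budget + 4·y_airtime = 34 and 4·y_budget + 4·y_airtime = 30.
→ y_budget = 4 and y_airtime = 3.5.
web ads enters the basis when its profit ≥ yᵀa₃ = 4·2 + 3.5·5 = 25.5.

25.5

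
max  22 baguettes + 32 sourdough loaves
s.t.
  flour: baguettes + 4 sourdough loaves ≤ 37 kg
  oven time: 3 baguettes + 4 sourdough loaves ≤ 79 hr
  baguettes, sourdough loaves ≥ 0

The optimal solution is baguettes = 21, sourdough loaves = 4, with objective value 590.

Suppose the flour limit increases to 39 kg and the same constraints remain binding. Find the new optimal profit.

Check each constraint at x*: flour 37/37 (tight); oven time 79/79 (tight).
From A_Bᵀ y = c: 1·y_flour + 3·y_oven time = 22; 4·y_flour + 4·y_oven time = 32.
Solving: y_flour = 1, y_oven time = 7.
Δz = y_flour·Δb = 1 × (2) = 2, so new z* = 590 + 2 = 592.

592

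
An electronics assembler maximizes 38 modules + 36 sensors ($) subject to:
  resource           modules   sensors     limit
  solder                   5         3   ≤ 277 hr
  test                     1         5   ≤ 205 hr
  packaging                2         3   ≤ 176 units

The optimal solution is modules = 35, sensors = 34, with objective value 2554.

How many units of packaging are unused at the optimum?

4

packaging used = 2·35 + 3·34 = 172; slack = 176 − 172 = 4.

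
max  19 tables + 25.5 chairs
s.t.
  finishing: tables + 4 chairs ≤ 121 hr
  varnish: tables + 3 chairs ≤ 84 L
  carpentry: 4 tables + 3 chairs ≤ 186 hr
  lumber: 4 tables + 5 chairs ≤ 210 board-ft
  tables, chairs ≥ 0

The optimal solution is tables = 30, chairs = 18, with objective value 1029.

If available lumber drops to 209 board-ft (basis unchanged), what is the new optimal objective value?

1024.5

At the optimum: finishing uses 102 of 121 (slack = 19); varnish uses 84 of 84 (binding); carpentry uses 174 of 186 (slack = 12); lumber uses 210 of 210 (binding).
Since finishing, carpentry are not tight, their duals are 0.
Dual feasibility on the basic columns requires 1·y_varnish + 4·y_lumber = 19, 3·y_varnish + 5·y_lumber = 25.5.
→ y_varnish = 1 and y_lumber = 4.5.
Δz = y_lumber·Δb = 4.5 × (-1) = -4.5, so new z* = 1029 − 4.5 = 1024.5.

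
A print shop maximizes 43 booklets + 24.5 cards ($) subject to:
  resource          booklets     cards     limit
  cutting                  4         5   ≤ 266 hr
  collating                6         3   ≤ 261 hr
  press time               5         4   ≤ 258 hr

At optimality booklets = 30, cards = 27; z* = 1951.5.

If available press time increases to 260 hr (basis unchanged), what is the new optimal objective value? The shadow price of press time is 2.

Δb = 2, so new z* = 1951.5 + (2)·(2) = 1951.5 + 4 = 1955.5.

1955.5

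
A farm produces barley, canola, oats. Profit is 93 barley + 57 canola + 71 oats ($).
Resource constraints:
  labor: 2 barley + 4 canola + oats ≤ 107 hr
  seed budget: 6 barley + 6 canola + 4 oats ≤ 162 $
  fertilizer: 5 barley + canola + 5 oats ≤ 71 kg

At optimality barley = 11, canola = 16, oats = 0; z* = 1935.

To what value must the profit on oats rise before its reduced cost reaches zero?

Binding: seed budget and fertilizer. Non-binding: labor (21 unused).
By complementary slackness, y = 0 for the non-binding constraint.
From A_Bᵀ y = c: 6·y_seed budget + 5·y_fertilizer = 93; 6·y_seed budget + 1·y_fertilizer = 57.
Solving: y_seed budget = 8, y_fertilizer = 9.
oats enters the basis when its profit ≥ yᵀa₃ = 8·4 + 9·5 = 77.

77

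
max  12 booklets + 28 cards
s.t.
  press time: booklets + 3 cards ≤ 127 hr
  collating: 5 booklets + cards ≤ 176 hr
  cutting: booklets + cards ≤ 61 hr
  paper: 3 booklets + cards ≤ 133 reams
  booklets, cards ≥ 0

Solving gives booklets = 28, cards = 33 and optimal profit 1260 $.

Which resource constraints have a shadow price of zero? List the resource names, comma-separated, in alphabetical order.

press time: 127/127 (binding)
collating: 173/176 (slack 3)
cutting: 61/61 (binding)
paper: 117/133 (slack 16)
By complementary slackness, a constraint with positive slack has shadow price 0 → collating, paper.

collating, paper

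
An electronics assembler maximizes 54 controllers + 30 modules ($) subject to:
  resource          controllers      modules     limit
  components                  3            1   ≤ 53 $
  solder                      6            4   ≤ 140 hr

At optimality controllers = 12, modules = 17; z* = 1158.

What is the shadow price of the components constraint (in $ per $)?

6

Both components and solder are binding at x*.
The binding rows give the dual system: 3·y_components + 6·y_solder = 54 and 1·y_components + 4·y_solder = 30.
This yields shadow prices y_components = 6, y_solder = 6.
Shadow price of components = 6.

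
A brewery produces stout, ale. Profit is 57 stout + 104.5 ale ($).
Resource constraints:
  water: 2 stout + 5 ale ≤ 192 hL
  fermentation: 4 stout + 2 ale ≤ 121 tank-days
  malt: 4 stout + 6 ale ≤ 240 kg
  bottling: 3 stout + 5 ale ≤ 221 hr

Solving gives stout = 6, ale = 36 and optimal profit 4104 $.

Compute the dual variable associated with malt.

Check each constraint at x*: water 192/192 (tight); fermentation 96/121 (slack 25); malt 240/240 (tight); bottling 198/221 (slack 23).
Since fermentation, bottling are not tight, their duals are 0.
The binding rows give the dual system: 2·y_water + 4·y_malt = 57 and 5·y_water + 6·y_malt = 104.5.
This yields shadow prices y_water = 9.5, y_malt = 9.5.
Shadow price of malt = 9.5.

9.5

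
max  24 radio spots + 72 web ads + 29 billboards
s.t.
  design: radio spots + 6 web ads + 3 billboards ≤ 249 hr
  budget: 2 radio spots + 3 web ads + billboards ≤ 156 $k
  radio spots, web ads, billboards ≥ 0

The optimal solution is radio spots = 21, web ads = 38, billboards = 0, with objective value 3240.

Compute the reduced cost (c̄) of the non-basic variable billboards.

-3

At the optimum: design uses 249 of 249 (binding); budget uses 156 of 156 (binding).
The binding rows give the dual system: 1·y_design + 2·y_budget = 24 and 6·y_design + 3·y_budget = 72.
Solving: y_design = 8, y_budget = 8.
Reduced cost of billboards: c₃ − yᵀa₃ = 29 − (8·3 + 8·1) = 29 − 32 = -3.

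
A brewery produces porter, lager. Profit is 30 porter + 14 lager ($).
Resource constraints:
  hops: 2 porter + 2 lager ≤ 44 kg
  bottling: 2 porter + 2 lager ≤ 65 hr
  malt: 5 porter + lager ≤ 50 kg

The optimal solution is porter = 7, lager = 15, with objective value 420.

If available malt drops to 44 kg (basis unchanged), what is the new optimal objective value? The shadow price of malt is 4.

396

Δb = -6, so new z* = 420 + (4)·(-6) = 420 − 24 = 396.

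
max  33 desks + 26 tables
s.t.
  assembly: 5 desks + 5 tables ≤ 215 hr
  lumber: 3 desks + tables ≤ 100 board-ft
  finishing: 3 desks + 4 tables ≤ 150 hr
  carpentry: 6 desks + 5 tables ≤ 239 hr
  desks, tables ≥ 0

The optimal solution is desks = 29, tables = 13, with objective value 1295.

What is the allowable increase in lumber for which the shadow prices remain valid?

Binding constraints: lumber, carpentry. The basis is B = [[3,1],[6,5]] with det 9.
Per unit increase in lumber, x* moves by d = (0.5556, -0.6667).
The basis stays optimal until tables reaches 0; allowable increase = 19.5 board-ft.

19.5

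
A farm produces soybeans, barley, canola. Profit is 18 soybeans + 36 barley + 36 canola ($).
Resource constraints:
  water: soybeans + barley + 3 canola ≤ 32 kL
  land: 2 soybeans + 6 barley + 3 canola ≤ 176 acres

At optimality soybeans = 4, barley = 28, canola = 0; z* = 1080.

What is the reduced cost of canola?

-4.5

Check each constraint at x*: water 32/32 (tight); land 176/176 (tight).
From A_Bᵀ y = c: 1·y_water + 2·y_land = 18; 1·y_water + 6·y_land = 36.
Solving: y_water = 9, y_land = 4.5.
Reduced cost of canola: c₃ − yᵀa₃ = 36 − (9·3 + 4.5·3) = 36 − 40.5 = -4.5.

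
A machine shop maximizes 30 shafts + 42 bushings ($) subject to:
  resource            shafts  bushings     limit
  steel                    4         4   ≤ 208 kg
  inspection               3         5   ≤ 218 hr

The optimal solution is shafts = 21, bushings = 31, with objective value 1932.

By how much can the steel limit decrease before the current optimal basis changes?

Binding constraints: steel, inspection. The basis is B = [[4,4],[3,5]] with det 8.
Per unit decrease in steel, x* moves by d = (-0.625, 0.375).
The basis stays optimal until shafts reaches 0; allowable decrease = 33.6 kg.

33.6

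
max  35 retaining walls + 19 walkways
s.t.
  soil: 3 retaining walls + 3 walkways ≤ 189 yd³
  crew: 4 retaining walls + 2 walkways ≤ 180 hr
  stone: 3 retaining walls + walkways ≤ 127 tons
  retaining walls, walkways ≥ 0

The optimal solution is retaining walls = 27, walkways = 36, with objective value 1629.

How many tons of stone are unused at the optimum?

stone used = 3·27 + 1·36 = 117; slack = 127 − 117 = 10.

10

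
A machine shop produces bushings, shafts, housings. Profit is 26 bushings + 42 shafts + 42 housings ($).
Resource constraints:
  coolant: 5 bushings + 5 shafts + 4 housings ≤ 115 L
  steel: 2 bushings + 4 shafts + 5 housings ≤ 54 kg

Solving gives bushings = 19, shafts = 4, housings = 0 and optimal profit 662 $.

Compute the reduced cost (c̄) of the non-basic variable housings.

-6

Both coolant and steel are binding at x*.
The binding rows give the dual system: 5·y_coolant + 2·y_steel = 26 and 5·y_coolant + 4·y_steel = 42.
Solving: y_coolant = 2, y_steel = 8.
Reduced cost of housings: c₃ − yᵀa₃ = 42 − (2·4 + 8·5) = 42 − 48 = -6.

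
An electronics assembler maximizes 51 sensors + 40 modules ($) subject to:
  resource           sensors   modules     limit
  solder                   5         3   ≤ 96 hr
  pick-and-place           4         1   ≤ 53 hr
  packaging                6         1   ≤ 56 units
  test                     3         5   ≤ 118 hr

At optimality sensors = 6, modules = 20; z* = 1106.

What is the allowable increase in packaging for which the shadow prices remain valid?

10.125

Binding constraints: packaging, test. The basis is B = [[6,1],[3,5]] with det 27.
Per unit increase in packaging, x* moves by d = (0.1852, -0.1111).
The basis stays optimal until solder becomes binding; allowable increase = 10.125 units.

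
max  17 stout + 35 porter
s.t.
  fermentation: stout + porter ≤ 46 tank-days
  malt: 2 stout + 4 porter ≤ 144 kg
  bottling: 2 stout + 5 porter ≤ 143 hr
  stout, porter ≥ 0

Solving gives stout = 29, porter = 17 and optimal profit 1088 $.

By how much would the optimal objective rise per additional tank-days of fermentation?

5

At the optimum: fermentation uses 46 of 46 (binding); malt uses 126 of 144 (slack = 18); bottling uses 143 of 143 (binding).
By complementary slackness, y = 0 for the non-binding constraint.
Dual feasibility on the basic columns requires 1·y_fermentation + 2·y_bottling = 17, 1·y_fermentation + 5·y_bottling = 35.
→ y_fermentation = 5 and y_bottling = 6.
Shadow price of fermentation = 5.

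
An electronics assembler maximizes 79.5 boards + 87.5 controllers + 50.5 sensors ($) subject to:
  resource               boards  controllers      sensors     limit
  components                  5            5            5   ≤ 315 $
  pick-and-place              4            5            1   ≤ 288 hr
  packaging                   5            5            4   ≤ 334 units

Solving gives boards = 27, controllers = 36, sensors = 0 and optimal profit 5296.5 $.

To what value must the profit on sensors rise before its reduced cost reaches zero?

55.5

At the optimum: components uses 315 of 315 (binding); pick-and-place uses 288 of 288 (binding); packaging uses 315 of 334 (slack = 19).
Since packaging is not tight, its dual is 0.
The binding rows give the dual system: 5·y_components + 4·y_pick-and-place = 79.5 and 5·y_components + 5·y_pick-and-place = 87.5.
→ y_components = 9.5 and y_pick-and-place = 8.
sensors enters the basis when its profit ≥ yᵀa₃ = 9.5·5 + 8·1 = 55.5.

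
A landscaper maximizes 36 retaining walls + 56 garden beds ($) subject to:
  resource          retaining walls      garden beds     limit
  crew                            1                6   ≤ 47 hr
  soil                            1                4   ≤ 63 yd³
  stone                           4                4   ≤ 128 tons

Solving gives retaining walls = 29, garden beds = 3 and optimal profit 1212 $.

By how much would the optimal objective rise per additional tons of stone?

8

At the optimum: crew uses 47 of 47 (binding); soil uses 41 of 63 (slack = 22); stone uses 128 of 128 (binding).
By complementary slackness, y = 0 for the non-binding constraint.
Dual feasibility on the basic columns requires 1·y_crew + 4·y_stone = 36, 6·y_crew + 4·y_stone = 56.
This yields shadow prices y_crew = 4, y_stone = 8.
Shadow price of stone = 8.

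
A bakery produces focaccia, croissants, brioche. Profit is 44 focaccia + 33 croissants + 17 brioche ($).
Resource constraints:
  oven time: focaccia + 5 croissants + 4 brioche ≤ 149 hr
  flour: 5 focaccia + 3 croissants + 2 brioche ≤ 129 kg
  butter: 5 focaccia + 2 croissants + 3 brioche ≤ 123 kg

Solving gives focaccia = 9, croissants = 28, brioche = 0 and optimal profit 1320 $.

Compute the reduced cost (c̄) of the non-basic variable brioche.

-6

At the optimum: oven time uses 149 of 149 (binding); flour uses 129 of 129 (binding); butter uses 101 of 123 (slack = 22).
Slack constraints have shadow price 0 (complementary slackness).
The binding rows give the dual system: 1·y_oven time + 5·y_flour = 44 and 5·y_oven time + 3·y_flour = 33.
This yields shadow prices y_oven time = 1.5, y_flour = 8.5.
Reduced cost of brioche: c₃ − yᵀa₃ = 17 − (1.5·4 + 8.5·2) = 17 − 23 = -6.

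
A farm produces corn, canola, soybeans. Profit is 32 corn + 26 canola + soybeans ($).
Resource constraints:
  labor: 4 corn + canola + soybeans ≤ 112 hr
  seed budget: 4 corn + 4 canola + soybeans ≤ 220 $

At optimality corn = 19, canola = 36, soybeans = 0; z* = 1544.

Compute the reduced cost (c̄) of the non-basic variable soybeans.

-7

Both labor and seed budget are binding at x*.
The binding rows give the dual system: 4·y_labor + 4·y_seed budget = 32 and 1·y_labor + 4·y_seed budget = 26.
Solving: y_labor = 2, y_seed budget = 6.
Reduced cost of soybeans: c₃ − yᵀa₃ = 1 − (2·1 + 6·1) = 1 − 8 = -7.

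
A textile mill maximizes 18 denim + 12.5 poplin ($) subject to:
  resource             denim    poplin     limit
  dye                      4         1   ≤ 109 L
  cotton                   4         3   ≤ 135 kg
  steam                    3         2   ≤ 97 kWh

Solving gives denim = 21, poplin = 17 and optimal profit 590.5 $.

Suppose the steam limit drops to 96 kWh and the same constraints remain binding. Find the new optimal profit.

586.5

Check each constraint at x*: dye 101/109 (slack 8); cotton 135/135 (tight); steam 97/97 (tight).
Since dye is not tight, its dual is 0.
From A_Bᵀ y = c: 4·y_cotton + 3·y_steam = 18; 3·y_cotton + 2·y_steam = 12.5.
This yields shadow prices y_cotton = 1.5, y_steam = 4.
Δz = y_steam·Δb = 4 × (-1) = -4, so new z* = 590.5 − 4 = 586.5.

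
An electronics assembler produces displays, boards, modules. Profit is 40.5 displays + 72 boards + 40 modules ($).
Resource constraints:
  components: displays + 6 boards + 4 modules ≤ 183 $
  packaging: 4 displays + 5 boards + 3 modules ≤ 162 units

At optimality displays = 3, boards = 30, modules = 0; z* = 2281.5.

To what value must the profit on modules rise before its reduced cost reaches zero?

At the optimum: components uses 183 of 183 (binding); packaging uses 162 of 162 (binding).
Dual feasibility on the basic columns requires 1·y_components + 4·y_packaging = 40.5, 6·y_components + 5·y_packaging = 72.
→ y_components = 4.5 and y_packaging = 9.
modules enters the basis when its profit ≥ yᵀa₃ = 4.5·4 + 9·3 = 45.

45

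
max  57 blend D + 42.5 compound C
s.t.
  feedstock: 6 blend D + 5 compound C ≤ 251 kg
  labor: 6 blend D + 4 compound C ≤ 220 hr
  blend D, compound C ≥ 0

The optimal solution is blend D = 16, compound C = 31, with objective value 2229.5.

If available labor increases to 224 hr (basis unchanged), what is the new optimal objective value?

2249.5

Check each constraint at x*: feedstock 251/251 (tight); labor 220/220 (tight).
From A_Bᵀ y = c: 6·y_feedstock + 6·y_labor = 57; 5·y_feedstock + 4·y_labor = 42.5.
→ y_feedstock = 4.5 and y_labor = 5.
Δz = y_labor·Δb = 5 × (4) = 20, so new z* = 2229.5 + 20 = 2249.5.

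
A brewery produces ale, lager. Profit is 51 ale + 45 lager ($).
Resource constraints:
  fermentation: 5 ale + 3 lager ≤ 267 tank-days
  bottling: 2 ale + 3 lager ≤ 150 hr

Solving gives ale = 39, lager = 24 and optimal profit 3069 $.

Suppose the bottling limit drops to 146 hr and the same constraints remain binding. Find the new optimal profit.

3037

Check each constraint at x*: fermentation 267/267 (tight); bottling 150/150 (tight).
From A_Bᵀ y = c: 5·y_fermentation + 2·y_bottling = 51; 3·y_fermentation + 3·y_bottling = 45.
Solving: y_fermentation = 7, y_bottling = 8.
Δz = y_bottling·Δb = 8 × (-4) = -32, so new z* = 3069 − 32 = 3037.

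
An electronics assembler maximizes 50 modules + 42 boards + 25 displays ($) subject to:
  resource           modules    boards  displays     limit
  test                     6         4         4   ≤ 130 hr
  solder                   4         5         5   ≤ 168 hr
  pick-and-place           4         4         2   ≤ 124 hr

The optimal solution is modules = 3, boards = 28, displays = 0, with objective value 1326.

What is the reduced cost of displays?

At the optimum: test uses 130 of 130 (binding); solder uses 152 of 168 (slack = 16); pick-and-place uses 124 of 124 (binding).
Since solder is not tight, its dual is 0.
Dual feasibility on the basic columns requires 6·y_test + 4·y_pick-and-place = 50, 4·y_test + 4·y_pick-and-place = 42.
This yields shadow prices y_test = 4, y_pick-and-place = 6.5.
Reduced cost of displays: c₃ − yᵀa₃ = 25 − (4·4 + 6.5·2) = 25 − 29 = -4.

-4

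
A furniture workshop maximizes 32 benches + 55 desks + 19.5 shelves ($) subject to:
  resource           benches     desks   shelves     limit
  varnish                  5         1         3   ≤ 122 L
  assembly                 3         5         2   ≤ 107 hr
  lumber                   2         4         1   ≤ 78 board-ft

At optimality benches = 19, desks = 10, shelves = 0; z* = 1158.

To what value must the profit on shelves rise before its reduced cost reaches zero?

Check each constraint at x*: varnish 105/122 (slack 17); assembly 107/107 (tight); lumber 78/78 (tight).
Since varnish is not tight, its dual is 0.
From A_Bᵀ y = c: 3·y_assembly + 2·y_lumber = 32; 5·y_assembly + 4·y_lumber = 55.
Solving: y_assembly = 9, y_lumber = 2.5.
shelves enters the basis when its profit ≥ yᵀa₃ = 9·2 + 2.5·1 = 20.5.

20.5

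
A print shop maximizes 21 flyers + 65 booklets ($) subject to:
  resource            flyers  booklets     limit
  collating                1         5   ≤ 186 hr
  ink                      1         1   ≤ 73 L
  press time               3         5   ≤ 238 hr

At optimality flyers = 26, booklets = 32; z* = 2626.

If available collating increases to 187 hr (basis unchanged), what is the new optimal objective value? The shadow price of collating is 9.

2635

Δb = 1, so new z* = 2626 + (9)·(1) = 2626 + 9 = 2635.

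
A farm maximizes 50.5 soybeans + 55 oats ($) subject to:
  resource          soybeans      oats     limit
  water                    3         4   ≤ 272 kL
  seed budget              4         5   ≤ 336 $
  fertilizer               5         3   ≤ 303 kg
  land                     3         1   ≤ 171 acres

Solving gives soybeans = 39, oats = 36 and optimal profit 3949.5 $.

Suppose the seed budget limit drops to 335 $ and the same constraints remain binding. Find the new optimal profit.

3940

Binding: seed budget and fertilizer. Non-binding: water (11 unused), land (18 unused).
By complementary slackness, y = 0 for the non-binding constraints.
Dual feasibility on the basic columns requires 4·y_seed budget + 5·y_fertilizer = 50.5, 5·y_seed budget + 3·y_fertilizer = 55.
→ y_seed budget = 9.5 and y_fertilizer = 2.5.
Δz = y_seed budget·Δb = 9.5 × (-1) = -9.5, so new z* = 3949.5 − 9.5 = 3940.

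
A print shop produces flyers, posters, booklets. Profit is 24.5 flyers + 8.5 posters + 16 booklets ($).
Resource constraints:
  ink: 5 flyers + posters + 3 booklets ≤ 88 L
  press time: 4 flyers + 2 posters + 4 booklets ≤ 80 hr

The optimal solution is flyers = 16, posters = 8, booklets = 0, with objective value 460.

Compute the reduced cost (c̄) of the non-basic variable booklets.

At the optimum: ink uses 88 of 88 (binding); press time uses 80 of 80 (binding).
Dual feasibility on the basic columns requires 5·y_ink + 4·y_press time = 24.5, 1·y_ink + 2·y_press time = 8.5.
→ y_ink = 2.5 and y_press time = 3.
Reduced cost of booklets: c₃ − yᵀa₃ = 16 − (2.5·3 + 3·4) = 16 − 19.5 = -3.5.

-3.5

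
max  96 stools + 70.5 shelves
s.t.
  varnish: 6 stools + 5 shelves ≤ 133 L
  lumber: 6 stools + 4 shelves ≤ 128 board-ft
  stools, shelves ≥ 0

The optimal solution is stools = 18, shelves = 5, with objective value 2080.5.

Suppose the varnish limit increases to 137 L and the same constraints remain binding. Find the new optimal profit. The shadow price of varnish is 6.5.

2106.5

Δb = 4, so new z* = 2080.5 + (6.5)·(4) = 2080.5 + 26 = 2106.5.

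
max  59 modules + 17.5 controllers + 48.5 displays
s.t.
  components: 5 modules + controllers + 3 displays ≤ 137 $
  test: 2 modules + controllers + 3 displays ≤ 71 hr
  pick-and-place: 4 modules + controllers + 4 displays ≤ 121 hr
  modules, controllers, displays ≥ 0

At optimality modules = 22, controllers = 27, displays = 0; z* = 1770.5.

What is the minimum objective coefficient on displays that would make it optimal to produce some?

52.5

At the optimum: components uses 137 of 137 (binding); test uses 71 of 71 (binding); pick-and-place uses 115 of 121 (slack = 6).
Slack constraints have shadow price 0 (complementary slackness).
Dual feasibility on the basic columns requires 5·y_components + 2·y_test = 59, 1·y_components + 1·y_test = 17.5.
→ y_components = 8 and y_test = 9.5.
displays enters the basis when its profit ≥ yᵀa₃ = 8·3 + 9.5·3 = 52.5.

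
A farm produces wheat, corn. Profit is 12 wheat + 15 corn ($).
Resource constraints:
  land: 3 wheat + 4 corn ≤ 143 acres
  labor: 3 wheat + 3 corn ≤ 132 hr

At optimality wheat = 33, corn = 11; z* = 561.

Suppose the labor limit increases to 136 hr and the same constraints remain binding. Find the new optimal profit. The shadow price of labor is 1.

Δb = 4, so new z* = 561 + (1)·(4) = 561 + 4 = 565.

565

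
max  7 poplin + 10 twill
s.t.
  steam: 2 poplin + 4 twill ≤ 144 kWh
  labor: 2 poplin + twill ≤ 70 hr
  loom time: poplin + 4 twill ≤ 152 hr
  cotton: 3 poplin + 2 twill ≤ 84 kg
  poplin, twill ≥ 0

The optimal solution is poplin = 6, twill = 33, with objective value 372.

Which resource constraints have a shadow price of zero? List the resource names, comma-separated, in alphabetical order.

labor, loom time

steam: 144/144 (binding)
labor: 45/70 (slack 25)
loom time: 138/152 (slack 14)
cotton: 84/84 (binding)
By complementary slackness, a constraint with positive slack has shadow price 0 → labor, loom time.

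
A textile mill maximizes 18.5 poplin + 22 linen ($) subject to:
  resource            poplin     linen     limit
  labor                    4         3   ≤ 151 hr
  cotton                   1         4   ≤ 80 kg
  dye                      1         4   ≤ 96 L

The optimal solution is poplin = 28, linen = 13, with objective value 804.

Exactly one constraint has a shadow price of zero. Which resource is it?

labor: 151/151 (binding)
cotton: 80/80 (binding)
dye: 80/96 (slack 16)
By complementary slackness, a constraint with positive slack has shadow price 0 → dye.

dye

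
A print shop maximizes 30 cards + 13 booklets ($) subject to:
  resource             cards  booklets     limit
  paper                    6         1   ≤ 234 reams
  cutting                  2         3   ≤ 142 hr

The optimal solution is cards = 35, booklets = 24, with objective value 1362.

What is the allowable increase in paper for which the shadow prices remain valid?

Binding constraints: paper, cutting. The basis is B = [[6,1],[2,3]] with det 16.
Per unit increase in paper, x* moves by d = (0.1875, -0.125).
The basis stays optimal until booklets reaches 0; allowable increase = 192 reams.

192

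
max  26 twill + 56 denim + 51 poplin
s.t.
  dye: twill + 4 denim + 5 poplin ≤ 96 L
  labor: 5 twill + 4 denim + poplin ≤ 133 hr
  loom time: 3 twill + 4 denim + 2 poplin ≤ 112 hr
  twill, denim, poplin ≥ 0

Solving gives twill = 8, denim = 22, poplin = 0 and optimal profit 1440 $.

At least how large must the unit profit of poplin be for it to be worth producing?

Check each constraint at x*: dye 96/96 (tight); labor 128/133 (slack 5); loom time 112/112 (tight).
By complementary slackness, y = 0 for the non-binding constraint.
From A_Bᵀ y = c: 1·y_dye + 3·y_loom time = 26; 4·y_dye + 4·y_loom time = 56.
Solving: y_dye = 8, y_loom time = 6.
poplin enters the basis when its profit ≥ yᵀa₃ = 8·5 + 6·2 = 52.

52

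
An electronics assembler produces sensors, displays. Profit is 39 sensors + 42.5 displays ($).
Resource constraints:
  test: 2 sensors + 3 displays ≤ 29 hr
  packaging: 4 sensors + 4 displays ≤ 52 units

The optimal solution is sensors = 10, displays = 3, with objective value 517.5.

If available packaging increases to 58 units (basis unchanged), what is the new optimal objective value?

565.5

Both test and packaging are binding at x*.
From A_Bᵀ y = c: 2·y_test + 4·y_packaging = 39; 3·y_test + 4·y_packaging = 42.5.
This yields shadow prices y_test = 3.5, y_packaging = 8.
Δz = y_packaging·Δb = 8 × (6) = 48, so new z* = 517.5 + 48 = 565.5.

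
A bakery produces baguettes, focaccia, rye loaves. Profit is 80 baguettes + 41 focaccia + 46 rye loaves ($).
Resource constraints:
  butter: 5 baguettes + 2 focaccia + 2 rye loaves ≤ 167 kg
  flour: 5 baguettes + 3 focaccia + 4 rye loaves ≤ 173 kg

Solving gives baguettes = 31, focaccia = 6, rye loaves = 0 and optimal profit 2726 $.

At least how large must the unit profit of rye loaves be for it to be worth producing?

50

Check each constraint at x*: butter 167/167 (tight); flour 173/173 (tight).
Dual feasibility on the basic columns requires 5·y_butter + 5·y_flour = 80, 2·y_butter + 3·y_flour = 41.
This yields shadow prices y_butter = 7, y_flour = 9.
rye loaves enters the basis when its profit ≥ yᵀa₃ = 7·2 + 9·4 = 50.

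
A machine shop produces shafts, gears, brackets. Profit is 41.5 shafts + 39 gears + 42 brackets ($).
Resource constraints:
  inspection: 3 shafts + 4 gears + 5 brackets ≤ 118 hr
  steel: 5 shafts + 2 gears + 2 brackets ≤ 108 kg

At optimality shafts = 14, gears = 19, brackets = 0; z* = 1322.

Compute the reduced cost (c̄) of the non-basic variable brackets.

At the optimum: inspection uses 118 of 118 (binding); steel uses 108 of 108 (binding).
From A_Bᵀ y = c: 3·y_inspection + 5·y_steel = 41.5; 4·y_inspection + 2·y_steel = 39.
This yields shadow prices y_inspection = 8, y_steel = 3.5.
Reduced cost of brackets: c₃ − yᵀa₃ = 42 − (8·5 + 3.5·2) = 42 − 47 = -5.

-5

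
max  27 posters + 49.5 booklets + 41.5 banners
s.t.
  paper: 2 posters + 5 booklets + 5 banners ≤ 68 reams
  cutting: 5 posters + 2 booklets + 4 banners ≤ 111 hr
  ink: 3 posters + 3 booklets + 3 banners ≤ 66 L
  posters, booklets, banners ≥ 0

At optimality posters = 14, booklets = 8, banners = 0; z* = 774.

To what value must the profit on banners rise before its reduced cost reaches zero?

49.5

Binding: paper and ink. Non-binding: cutting (25 unused).
By complementary slackness, y = 0 for the non-binding constraint.
Dual feasibility on the basic columns requires 2·y_paper + 3·y_ink = 27, 5·y_paper + 3·y_ink = 49.5.
Solving: y_paper = 7.5, y_ink = 4.
banners enters the basis when its profit ≥ yᵀa₃ = 7.5·5 + 4·3 = 49.5.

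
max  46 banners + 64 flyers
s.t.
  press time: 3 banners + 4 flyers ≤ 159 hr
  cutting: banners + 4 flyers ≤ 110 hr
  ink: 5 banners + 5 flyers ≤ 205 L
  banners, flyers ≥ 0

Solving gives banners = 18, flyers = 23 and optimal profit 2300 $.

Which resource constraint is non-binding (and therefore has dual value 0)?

press time: 146/159 (slack 13)
cutting: 110/110 (binding)
ink: 205/205 (binding)
By complementary slackness, a constraint with positive slack has shadow price 0 → press time.

press time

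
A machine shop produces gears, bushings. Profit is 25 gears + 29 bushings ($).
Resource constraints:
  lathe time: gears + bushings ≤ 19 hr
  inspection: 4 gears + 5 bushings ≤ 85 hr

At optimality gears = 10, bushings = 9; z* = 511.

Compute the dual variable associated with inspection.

Check each constraint at x*: lathe time 19/19 (tight); inspection 85/85 (tight).
From A_Bᵀ y = c: 1·y_lathe time + 4·y_inspection = 25; 1·y_lathe time + 5·y_inspection = 29.
→ y_lathe time = 9 and y_inspection = 4.
Shadow price of inspection = 4.

4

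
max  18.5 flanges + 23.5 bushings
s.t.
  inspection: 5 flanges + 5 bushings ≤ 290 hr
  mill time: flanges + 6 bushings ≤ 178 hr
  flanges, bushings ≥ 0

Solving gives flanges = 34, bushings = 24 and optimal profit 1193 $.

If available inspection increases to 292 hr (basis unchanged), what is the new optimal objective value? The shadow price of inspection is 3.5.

Δb = 2, so new z* = 1193 + (3.5)·(2) = 1193 + 7 = 1200.

1200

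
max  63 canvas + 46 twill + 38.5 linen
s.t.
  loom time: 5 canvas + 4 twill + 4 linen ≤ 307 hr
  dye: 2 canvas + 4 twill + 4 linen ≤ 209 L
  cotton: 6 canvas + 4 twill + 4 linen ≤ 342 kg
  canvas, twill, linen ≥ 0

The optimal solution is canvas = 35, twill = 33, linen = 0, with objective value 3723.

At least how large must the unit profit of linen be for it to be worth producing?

Check each constraint at x*: loom time 307/307 (tight); dye 202/209 (slack 7); cotton 342/342 (tight).
Slack constraints have shadow price 0 (complementary slackness).
Dual feasibility on the basic columns requires 5·y_loom time + 6·y_cotton = 63, 4·y_loom time + 4·y_cotton = 46.
→ y_loom time = 6 and y_cotton = 5.5.
linen enters the basis when its profit ≥ yᵀa₃ = 6·4 + 5.5·4 = 46.

46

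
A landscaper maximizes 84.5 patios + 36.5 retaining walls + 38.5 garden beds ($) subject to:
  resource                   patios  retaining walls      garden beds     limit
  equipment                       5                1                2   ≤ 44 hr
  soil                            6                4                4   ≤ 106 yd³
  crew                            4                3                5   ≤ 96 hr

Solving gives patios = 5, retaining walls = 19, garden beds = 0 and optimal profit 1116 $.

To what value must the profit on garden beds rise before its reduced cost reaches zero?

45

Check each constraint at x*: equipment 44/44 (tight); soil 106/106 (tight); crew 77/96 (slack 19).
Slack constraints have shadow price 0 (complementary slackness).
The binding rows give the dual system: 5·y_equipment + 6·y_soil = 84.5 and 1·y_equipment + 4·y_soil = 36.5.
This yields shadow prices y_equipment = 8.5, y_soil = 7.
garden beds enters the basis when its profit ≥ yᵀa₃ = 8.5·2 + 7·4 = 45.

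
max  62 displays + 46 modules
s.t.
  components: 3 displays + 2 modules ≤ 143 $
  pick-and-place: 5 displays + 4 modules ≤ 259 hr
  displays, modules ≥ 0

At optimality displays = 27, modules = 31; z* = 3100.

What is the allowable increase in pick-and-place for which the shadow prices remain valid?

Binding constraints: components, pick-and-place. The basis is B = [[3,2],[5,4]] with det 2.
Per unit increase in pick-and-place, x* moves by d = (-1, 1.5).
The basis stays optimal until displays reaches 0; allowable increase = 27 hr.

27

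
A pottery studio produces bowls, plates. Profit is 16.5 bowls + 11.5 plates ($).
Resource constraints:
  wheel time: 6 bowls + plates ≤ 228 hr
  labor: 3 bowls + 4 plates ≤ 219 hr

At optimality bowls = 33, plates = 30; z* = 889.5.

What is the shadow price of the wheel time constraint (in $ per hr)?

Both wheel time and labor are binding at x*.
The binding rows give the dual system: 6·y_wheel time + 3·y_labor = 16.5 and 1·y_wheel time + 4·y_labor = 11.5.
→ y_wheel time = 1.5 and y_labor = 2.5.
Shadow price of wheel time = 1.5.

1.5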